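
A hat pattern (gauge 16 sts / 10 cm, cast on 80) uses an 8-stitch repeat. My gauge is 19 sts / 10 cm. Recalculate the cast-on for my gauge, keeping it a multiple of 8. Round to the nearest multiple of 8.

80 × 19 / 16 = 95.00.
Nearest multiple of 8: 96.

CO 96 sts.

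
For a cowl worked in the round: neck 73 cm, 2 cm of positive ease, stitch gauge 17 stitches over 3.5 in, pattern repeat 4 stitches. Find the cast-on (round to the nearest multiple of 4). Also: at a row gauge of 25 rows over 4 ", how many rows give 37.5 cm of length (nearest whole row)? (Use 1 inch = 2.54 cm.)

Finished = 73 + 2 = 75 cm.
75 cm × 1/2.54 = 29.53 inches.
17/3.5 = 4.857 sts per in; 29.53 × 4.857 = 143.42 sts.
Nearest multiple of 4 → 144.
37.5 cm = 14.76 inches; × 6.25 = 92.27 → 92 rows.

Cast on 144 stitches; work 92 rows.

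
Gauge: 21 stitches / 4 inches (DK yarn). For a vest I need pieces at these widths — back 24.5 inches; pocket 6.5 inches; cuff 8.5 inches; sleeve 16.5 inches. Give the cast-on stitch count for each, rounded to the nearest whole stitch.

Rate = 21/4 = 5.25 sts per in.
back: 24.5 × 5.25 = 128.62 → 129.
pocket: 6.5 × 5.25 = 34.12 → 34.
cuff: 8.5 × 5.25 = 44.62 → 45.
sleeve: 16.5 × 5.25 = 86.62 → 87.

back 129; pocket 34; cuff 45; sleeve 87.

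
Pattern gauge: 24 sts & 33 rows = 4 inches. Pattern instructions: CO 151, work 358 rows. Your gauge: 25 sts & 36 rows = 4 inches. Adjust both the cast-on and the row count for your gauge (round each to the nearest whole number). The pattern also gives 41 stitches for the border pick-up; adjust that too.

Stitches: 151 × 25/24 = 157.29 → 157.
Rows: 358 × 36/33 = 390.55 → 391.
border pick-up: 41 × 25/24 = 42.71 → 43.

Cast on 157 stitches; work 391 rows; border pick-up 43 stitches.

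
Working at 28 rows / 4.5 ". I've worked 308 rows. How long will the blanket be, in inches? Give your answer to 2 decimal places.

28 rows / 4.5 inch = 6.222 rows per inch.
308 / 6.222 = 49.500 inches.

49.50 inches.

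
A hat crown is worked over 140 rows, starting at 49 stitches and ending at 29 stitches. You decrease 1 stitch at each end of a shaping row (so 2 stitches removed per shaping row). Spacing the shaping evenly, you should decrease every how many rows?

Decrease every 14th row.

Stitches to remove: |29 − 49| = 20.
Shaping rows needed: 20 / 2 = 10.
140 rows / 10 = every 14 rows.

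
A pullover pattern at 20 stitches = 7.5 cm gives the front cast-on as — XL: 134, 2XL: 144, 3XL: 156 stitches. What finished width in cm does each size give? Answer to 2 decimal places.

XL 50.25 cm; 2XL 54.00 cm; 3XL 58.50 cm.

20/7.5 = 2.667 sts per cm.
XL: 134 / 2.667 = 50.250 → 50.25 cm.
2XL: 144 / 2.667 = 54.000 → 54.00 cm.
3XL: 156 / 2.667 = 58.500 → 58.50 cm.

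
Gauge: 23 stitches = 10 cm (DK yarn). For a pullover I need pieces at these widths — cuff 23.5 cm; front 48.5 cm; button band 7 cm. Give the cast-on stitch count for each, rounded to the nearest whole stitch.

Rate = 23/10 = 2.3 sts per cm.
cuff: 23.5 × 2.3 = 54.05 → 54.
front: 48.5 × 2.3 = 111.55 → 112.
button band: 7 × 2.3 = 16.10 → 16.

cuff 54; front 112; button band 16.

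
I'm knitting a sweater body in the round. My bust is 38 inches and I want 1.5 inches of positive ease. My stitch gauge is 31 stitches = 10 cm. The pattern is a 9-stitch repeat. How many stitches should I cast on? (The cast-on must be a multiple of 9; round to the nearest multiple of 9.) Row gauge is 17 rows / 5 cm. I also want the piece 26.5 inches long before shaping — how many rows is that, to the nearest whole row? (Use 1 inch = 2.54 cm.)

Cast on 315 stitches; work 229 rows.

Finished = 38 + 1.5 = 39.5 inches.
39.5 inches × 2.54 = 100.33 cm.
31/10 = 3.1 sts per cm; 100.33 × 3.1 = 311.02 sts.
Nearest multiple of 9 → 315.
26.5 inches = 67.31 cm; × 3.4 = 228.85 → 229 rows.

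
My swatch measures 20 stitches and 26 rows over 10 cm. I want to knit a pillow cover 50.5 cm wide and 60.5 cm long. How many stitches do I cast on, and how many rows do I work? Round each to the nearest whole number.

Stitch gauge = 20/10 = 2 sts/cm; 50.5 × 2 = 101.00 → 101 sts.
Row gauge = 26/10 = 2.6 rows/cm; 60.5 × 2.6 = 157.30 → 157 rows.

Cast on 101 stitches and work 157 rows.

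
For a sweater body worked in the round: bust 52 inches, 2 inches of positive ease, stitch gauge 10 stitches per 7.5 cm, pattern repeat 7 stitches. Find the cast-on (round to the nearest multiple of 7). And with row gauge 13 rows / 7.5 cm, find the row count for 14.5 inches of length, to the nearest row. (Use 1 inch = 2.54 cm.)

Finished = 52 + 2 = 54 inches.
54 inches × 2.54 = 137.16 cm.
10/7.5 = 1.333 sts per cm; 137.16 × 1.333 = 182.88 sts.
Nearest multiple of 7 → 182.
14.5 inches = 36.83 cm; × 1.733 = 63.84 → 64 rows.

Cast on 182 stitches; work 64 rows.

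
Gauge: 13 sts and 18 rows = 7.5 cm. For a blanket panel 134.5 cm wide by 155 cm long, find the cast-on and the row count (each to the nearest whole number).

Cast on 233 stitches and work 372 rows.

Stitch gauge = 13/7.5 = 1.733 sts/cm; 134.5 × 1.733 = 233.13 → 233 sts.
Row gauge = 18/7.5 = 2.4 rows/cm; 155 × 2.4 = 372.00 → 372 rows.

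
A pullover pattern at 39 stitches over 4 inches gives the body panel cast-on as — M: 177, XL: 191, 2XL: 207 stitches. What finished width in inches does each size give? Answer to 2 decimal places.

M 18.15 inches; XL 19.59 inches; 2XL 21.23 inches.

39/4 = 9.75 sts per in.
M: 177 / 9.75 = 18.154 → 18.15 in.
XL: 191 / 9.75 = 19.590 → 19.59 in.
2XL: 207 / 9.75 = 21.231 → 21.23 in.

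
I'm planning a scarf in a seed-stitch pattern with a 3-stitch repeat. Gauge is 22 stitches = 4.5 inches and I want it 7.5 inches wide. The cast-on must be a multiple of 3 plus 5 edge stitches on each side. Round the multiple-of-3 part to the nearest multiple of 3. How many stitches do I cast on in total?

22 / 4.5 = 4.889 sts per inch.
7.5 × 4.889 = 36.67 sts.
Less 10 edge sts → 26.67 for the repeat.
Nearest multiple of 3: 27.
Add back 10 edge sts → 37.

Cast on 37 stitches.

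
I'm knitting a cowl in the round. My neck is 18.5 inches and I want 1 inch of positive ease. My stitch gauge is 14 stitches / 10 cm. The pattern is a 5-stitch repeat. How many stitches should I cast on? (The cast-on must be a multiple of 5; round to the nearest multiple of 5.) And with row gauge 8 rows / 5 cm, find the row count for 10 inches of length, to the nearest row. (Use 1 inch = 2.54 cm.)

Cast on 70 stitches; work 41 rows.

Finished = 18.5 + 1 = 19.5 inches.
19.5 inches × 2.54 = 49.53 cm.
14/10 = 1.4 sts per cm; 49.53 × 1.4 = 69.34 sts.
Nearest multiple of 5 → 70.
10 inches = 25.40 cm; × 1.6 = 40.64 → 41 rows.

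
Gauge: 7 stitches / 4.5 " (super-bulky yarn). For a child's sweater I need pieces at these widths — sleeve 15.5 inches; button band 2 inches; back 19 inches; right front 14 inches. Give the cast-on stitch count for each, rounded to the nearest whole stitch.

sleeve 24; button band 3; back 30; right front 22.

Rate = 7/4.5 = 1.556 sts per in.
sleeve: 15.5 × 1.556 = 24.11 → 24.
button band: 2 × 1.556 = 3.11 → 3.
back: 19 × 1.556 = 29.56 → 30.
right front: 14 × 1.556 = 21.78 → 22.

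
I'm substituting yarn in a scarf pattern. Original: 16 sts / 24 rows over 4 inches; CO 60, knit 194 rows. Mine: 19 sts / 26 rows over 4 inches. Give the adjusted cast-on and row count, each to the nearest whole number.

Stitches: 60 × 19/16 = 71.25 → 71.
Rows: 194 × 26/24 = 210.17 → 210.

Cast on 71 stitches; work 210 rows.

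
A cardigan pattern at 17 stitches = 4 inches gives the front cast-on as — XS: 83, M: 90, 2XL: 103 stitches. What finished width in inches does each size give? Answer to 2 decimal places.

17/4 = 4.25 sts per in.
XS: 83 / 4.25 = 19.529 → 19.53 in.
M: 90 / 4.25 = 21.176 → 21.18 in.
2XL: 103 / 4.25 = 24.235 → 24.24 in.

XS 19.53 inches; M 21.18 inches; 2XL 24.24 inches.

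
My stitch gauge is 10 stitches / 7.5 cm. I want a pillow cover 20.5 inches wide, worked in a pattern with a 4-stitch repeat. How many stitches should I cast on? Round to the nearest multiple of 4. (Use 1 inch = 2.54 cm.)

20.5 in = 20.5 × 2.54 = 52.07 cm.
10 / 7.5 = 1.333 sts/cm.
52.07 × 1.333 = 69.43 sts.
→ 68.

CO 68 sts.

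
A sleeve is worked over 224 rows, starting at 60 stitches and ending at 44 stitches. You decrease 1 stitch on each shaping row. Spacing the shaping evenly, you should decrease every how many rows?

Decrease every 14th row.

Stitches to remove: |44 − 60| = 16.
Shaping rows needed: 16 / 1 = 16.
224 rows / 16 = every 14 rows.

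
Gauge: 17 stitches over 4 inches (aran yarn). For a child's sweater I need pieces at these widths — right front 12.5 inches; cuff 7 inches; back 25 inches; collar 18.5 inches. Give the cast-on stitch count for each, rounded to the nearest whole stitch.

Rate = 17/4 = 4.25 sts per in.
right front: 12.5 × 4.25 = 53.12 → 53.
cuff: 7 × 4.25 = 29.75 → 30.
back: 25 × 4.25 = 106.25 → 106.
collar: 18.5 × 4.25 = 78.62 → 79.

right front 53; cuff 30; back 106; collar 79.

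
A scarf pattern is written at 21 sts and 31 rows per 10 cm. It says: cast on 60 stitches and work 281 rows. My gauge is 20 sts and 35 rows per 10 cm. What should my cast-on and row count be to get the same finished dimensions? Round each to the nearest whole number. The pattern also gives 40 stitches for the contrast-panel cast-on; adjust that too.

Cast on 57 stitches; work 317 rows; contrast-panel cast-on 38 stitches.

Stitches: 60 × 20/21 = 57.14 → 57.
Rows: 281 × 35/31 = 317.26 → 317.
contrast-panel cast-on: 40 × 20/21 = 38.10 → 38.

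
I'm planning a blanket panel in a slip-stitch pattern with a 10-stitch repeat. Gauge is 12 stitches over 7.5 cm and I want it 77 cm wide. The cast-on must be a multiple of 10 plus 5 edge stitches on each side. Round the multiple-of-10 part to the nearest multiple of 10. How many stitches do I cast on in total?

12 / 7.5 = 1.6 sts per cm.
77 × 1.6 = 123.20 sts.
Less 10 edge sts → 113.20 for the repeat.
Nearest multiple of 10: 110.
Add back 10 edge sts → 120.

120 stitches.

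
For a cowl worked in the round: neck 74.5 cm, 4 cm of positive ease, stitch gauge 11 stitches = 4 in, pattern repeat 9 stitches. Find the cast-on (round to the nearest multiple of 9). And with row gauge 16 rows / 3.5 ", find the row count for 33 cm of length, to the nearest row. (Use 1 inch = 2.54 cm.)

Cast on 81 stitches; work 59 rows.

Finished = 74.5 + 4 = 78.5 cm.
78.5 cm × 1/2.54 = 30.91 inches.
11/4 = 2.75 sts per in; 30.91 × 2.75 = 84.99 sts.
Nearest multiple of 9 → 81.
33 cm = 12.99 inches; × 4.571 = 59.39 → 59 rows.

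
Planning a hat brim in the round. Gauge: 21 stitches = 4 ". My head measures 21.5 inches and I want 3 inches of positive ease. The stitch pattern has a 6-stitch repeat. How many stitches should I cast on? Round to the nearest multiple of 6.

Finished = 21.5 + 3 = 24.5 inches.
21 / 4 = 5.25 sts/in.
24.5 × 5.25 = 128.62 sts.
Nearest multiple of 6: 126.

CO 126 sts.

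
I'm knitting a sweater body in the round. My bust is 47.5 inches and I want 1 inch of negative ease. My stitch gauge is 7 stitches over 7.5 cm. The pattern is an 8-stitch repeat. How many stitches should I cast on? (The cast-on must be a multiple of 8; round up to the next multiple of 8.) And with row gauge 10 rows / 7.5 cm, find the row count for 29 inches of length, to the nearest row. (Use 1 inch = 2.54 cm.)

Cast on 112 stitches; work 98 rows.

Finished = 47.5 − 1 = 46.5 inches.
46.5 inches × 2.54 = 118.11 cm.
7/7.5 = 0.933 sts per cm; 118.11 × 0.933 = 110.24 sts.
Next multiple of 8 → 112.
29 inches = 73.66 cm; × 1.333 = 98.21 → 98 rows.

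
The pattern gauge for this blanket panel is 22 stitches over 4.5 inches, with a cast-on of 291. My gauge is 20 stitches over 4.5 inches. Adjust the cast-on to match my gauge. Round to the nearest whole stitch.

Scale factor = 20 / 22 = 0.909.
291 × 20 / 22 = 264.55 sts.
→ 265 sts.

265 stitches.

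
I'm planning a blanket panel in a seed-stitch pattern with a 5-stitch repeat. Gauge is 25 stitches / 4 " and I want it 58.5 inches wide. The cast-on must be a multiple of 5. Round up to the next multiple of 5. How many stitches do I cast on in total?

CO 370 sts.

25 / 4 = 6.25 sts per inch.
58.5 × 6.25 = 365.62 sts.
Next multiple of 5: 370.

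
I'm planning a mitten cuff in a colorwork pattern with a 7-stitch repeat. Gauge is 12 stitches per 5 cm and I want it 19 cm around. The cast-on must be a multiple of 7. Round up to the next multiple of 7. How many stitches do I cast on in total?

12 / 5 = 2.4 sts per cm.
19 × 2.4 = 45.60 sts.
Next multiple of 7: 49.

49 stitches.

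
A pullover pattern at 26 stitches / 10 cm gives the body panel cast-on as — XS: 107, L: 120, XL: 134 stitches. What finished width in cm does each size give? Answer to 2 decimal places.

XS 41.15 cm; L 46.15 cm; XL 51.54 cm.

26/10 = 2.6 sts per cm.
XS: 107 / 2.6 = 41.154 → 41.15 cm.
L: 120 / 2.6 = 46.154 → 46.15 cm.
XL: 134 / 2.6 = 51.538 → 51.54 cm.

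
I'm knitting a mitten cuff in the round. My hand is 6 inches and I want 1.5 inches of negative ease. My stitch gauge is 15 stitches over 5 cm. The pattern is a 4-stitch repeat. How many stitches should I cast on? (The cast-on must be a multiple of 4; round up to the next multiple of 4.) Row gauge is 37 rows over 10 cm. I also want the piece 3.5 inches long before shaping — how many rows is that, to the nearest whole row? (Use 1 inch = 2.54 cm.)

Finished = 6 − 1.5 = 4.5 inches.
4.5 inches × 2.54 = 11.43 cm.
15/5 = 3 sts per cm; 11.43 × 3 = 34.29 sts.
Next multiple of 4 → 36.
3.5 inches = 8.89 cm; × 3.7 = 32.89 → 33 rows.

Cast on 36 stitches; work 33 rows.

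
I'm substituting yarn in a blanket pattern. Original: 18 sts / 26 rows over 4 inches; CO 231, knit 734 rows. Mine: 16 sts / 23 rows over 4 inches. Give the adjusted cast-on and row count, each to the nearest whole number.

Stitches: 231 × 16/18 = 205.33 → 205.
Rows: 734 × 23/26 = 649.31 → 649.

Cast on 205 stitches; work 649 rows.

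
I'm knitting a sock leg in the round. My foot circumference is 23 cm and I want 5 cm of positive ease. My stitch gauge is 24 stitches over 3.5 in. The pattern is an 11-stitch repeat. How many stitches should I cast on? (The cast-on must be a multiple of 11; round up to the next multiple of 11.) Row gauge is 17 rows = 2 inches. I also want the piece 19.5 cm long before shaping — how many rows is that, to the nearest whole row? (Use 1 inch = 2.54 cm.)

Cast on 77 stitches; work 65 rows.

Finished = 23 + 5 = 28 cm.
28 cm × 1/2.54 = 11.02 inches.
24/3.5 = 6.857 sts per in; 11.02 × 6.857 = 75.59 sts.
Next multiple of 11 → 77.
19.5 cm = 7.68 inches; × 8.5 = 65.26 → 65 rows.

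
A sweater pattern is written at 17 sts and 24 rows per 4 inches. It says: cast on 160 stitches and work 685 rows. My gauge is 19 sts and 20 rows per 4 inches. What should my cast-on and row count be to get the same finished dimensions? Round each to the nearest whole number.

Stitches: 160 × 19/17 = 178.82 → 179.
Rows: 685 × 20/24 = 570.83 → 571.

Cast on 179 stitches; work 571 rows.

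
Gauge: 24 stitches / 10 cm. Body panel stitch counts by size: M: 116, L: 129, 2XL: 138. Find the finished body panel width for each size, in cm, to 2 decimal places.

M 48.33 cm; L 53.75 cm; 2XL 57.50 cm.

24/10 = 2.4 sts per cm.
M: 116 / 2.4 = 48.333 → 48.33 cm.
L: 129 / 2.4 = 53.750 → 53.75 cm.
2XL: 138 / 2.4 = 57.500 → 57.50 cm.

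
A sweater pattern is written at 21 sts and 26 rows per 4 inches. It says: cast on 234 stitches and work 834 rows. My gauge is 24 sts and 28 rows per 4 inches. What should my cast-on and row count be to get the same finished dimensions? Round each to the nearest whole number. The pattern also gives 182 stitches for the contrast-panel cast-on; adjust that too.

Cast on 267 stitches; work 898 rows; contrast-panel cast-on 208 stitches.

Stitches: 234 × 24/21 = 267.43 → 267.
Rows: 834 × 28/26 = 898.15 → 898.
contrast-panel cast-on: 182 × 24/21 = 208.00 → 208.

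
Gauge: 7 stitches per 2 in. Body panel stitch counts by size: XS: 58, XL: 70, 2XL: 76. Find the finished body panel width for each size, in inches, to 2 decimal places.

7/2 = 3.5 sts per in.
XS: 58 / 3.5 = 16.571 → 16.57 in.
XL: 70 / 3.5 = 20.000 → 20.00 in.
2XL: 76 / 3.5 = 21.714 → 21.71 in.

XS 16.57 inches; XL 20.00 inches; 2XL 21.71 inches.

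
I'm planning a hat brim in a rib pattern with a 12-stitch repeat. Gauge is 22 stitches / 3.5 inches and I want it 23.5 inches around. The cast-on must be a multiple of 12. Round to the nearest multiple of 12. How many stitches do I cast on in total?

Cast on 144 stitches.

22 / 3.5 = 6.286 sts per inch.
23.5 × 6.286 = 147.71 sts.
Nearest multiple of 12: 144.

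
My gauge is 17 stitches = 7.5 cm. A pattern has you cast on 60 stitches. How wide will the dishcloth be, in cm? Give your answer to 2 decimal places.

17 stitches / 7.5 cm = 2.267 stitches per cm.
60 / 2.267 = 26.471 cm.

26.47 cm.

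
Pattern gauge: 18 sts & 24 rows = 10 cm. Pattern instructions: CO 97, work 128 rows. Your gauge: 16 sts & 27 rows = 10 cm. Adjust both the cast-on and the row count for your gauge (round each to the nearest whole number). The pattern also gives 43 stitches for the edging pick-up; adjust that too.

Stitches: 97 × 16/18 = 86.22 → 86.
Rows: 128 × 27/24 = 144.00 → 144.
edging pick-up: 43 × 16/18 = 38.22 → 38.

Cast on 86 stitches; work 144 rows; edging pick-up 38 stitches.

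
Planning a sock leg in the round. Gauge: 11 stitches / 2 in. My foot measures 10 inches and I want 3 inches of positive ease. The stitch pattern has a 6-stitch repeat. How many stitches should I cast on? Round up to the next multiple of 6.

CO 72 sts.

Finished = 10 + 3 = 13 inches.
11 / 2 = 5.5 sts/in.
13 × 5.5 = 71.50 sts.
Next multiple of 6: 72.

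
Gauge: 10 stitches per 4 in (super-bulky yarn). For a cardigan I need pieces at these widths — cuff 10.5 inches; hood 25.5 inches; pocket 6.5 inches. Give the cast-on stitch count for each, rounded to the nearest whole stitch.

Rate = 10/4 = 2.5 sts per in.
cuff: 10.5 × 2.5 = 26.25 → 26.
hood: 25.5 × 2.5 = 63.75 → 64.
pocket: 6.5 × 2.5 = 16.25 → 16.

cuff 26; hood 64; pocket 16.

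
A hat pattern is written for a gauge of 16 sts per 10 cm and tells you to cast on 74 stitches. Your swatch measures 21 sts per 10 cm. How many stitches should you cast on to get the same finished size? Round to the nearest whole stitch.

Cast on 97 stitches.

Scale factor = 21 / 16 = 1.312.
74 × 21 / 16 = 97.12 sts.
→ 97 sts.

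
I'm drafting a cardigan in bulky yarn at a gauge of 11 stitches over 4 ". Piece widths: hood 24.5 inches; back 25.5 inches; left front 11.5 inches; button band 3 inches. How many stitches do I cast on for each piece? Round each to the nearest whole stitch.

Rate = 11/4 = 2.75 sts per in.
hood: 24.5 × 2.75 = 67.38 → 67.
back: 25.5 × 2.75 = 70.12 → 70.
left front: 11.5 × 2.75 = 31.62 → 32.
button band: 3 × 2.75 = 8.25 → 8.

hood 67; back 70; left front 32; button band 8.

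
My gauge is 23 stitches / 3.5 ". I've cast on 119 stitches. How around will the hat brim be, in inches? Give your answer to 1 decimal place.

23 stitches / 3.5 inch = 6.571 stitches per inch.
119 / 6.571 = 18.11 inches.

18.1 inches.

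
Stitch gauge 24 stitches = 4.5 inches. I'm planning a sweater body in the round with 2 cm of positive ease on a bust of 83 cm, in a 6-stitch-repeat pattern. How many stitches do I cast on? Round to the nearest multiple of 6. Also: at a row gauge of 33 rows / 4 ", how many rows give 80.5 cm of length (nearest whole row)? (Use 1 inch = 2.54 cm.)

Cast on 180 stitches; work 261 rows.

Finished = 83 + 2 = 85 cm.
85 cm × 1/2.54 = 33.46 inches.
24/4.5 = 5.333 sts per in; 33.46 × 5.333 = 178.48 sts.
Nearest multiple of 6 → 180.
80.5 cm = 31.69 inches; × 8.25 = 261.47 → 261 rows.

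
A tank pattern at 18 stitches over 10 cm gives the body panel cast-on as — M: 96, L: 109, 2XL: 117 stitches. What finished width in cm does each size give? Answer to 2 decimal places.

18/10 = 1.8 sts per cm.
M: 96 / 1.8 = 53.333 → 53.33 cm.
L: 109 / 1.8 = 60.556 → 60.56 cm.
2XL: 117 / 1.8 = 65.000 → 65.00 cm.

M 53.33 cm; L 60.56 cm; 2XL 65.00 cm.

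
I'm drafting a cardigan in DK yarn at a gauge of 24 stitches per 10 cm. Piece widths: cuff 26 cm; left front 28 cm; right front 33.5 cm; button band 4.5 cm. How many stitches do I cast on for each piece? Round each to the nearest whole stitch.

cuff 62; left front 67; right front 80; button band 11.

Rate = 24/10 = 2.4 sts per cm.
cuff: 26 × 2.4 = 62.40 → 62.
left front: 28 × 2.4 = 67.20 → 67.
right front: 33.5 × 2.4 = 80.40 → 80.
button band: 4.5 × 2.4 = 10.80 → 11.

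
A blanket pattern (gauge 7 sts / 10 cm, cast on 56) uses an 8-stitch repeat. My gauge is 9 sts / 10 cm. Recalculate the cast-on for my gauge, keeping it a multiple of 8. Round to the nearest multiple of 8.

56 × 9 / 7 = 72.00.
Nearest multiple of 8: 72.

Cast on 72 stitches.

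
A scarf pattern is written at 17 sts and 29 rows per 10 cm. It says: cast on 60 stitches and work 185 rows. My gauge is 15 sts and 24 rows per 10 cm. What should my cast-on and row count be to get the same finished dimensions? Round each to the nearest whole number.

Stitches: 60 × 15/17 = 52.94 → 53.
Rows: 185 × 24/29 = 153.10 → 153.

Cast on 53 stitches; work 153 rows.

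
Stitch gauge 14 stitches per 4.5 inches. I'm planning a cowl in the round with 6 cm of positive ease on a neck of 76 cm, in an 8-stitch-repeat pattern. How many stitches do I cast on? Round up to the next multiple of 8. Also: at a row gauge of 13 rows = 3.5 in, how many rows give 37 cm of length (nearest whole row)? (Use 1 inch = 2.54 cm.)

Cast on 104 stitches; work 54 rows.

Finished = 76 + 6 = 82 cm.
82 cm × 1/2.54 = 32.28 inches.
14/4.5 = 3.111 sts per in; 32.28 × 3.111 = 100.44 sts.
Next multiple of 8 → 104.
37 cm = 14.57 inches; × 3.714 = 54.11 → 54 rows.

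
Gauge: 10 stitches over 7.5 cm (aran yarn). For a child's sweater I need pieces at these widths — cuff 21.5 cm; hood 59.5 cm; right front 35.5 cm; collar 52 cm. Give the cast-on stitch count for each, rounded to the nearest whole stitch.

cuff 29; hood 79; right front 47; collar 69.

Rate = 10/7.5 = 1.333 sts per cm.
cuff: 21.5 × 1.333 = 28.67 → 29.
hood: 59.5 × 1.333 = 79.33 → 79.
right front: 35.5 × 1.333 = 47.33 → 47.
collar: 52 × 1.333 = 69.33 → 69.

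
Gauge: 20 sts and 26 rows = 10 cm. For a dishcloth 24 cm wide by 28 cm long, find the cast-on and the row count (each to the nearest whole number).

Cast on 48 stitches and work 73 rows.

Stitch gauge = 20/10 = 2 sts/cm; 24 × 2 = 48.00 → 48 sts.
Row gauge = 26/10 = 2.6 rows/cm; 28 × 2.6 = 72.80 → 73 rows.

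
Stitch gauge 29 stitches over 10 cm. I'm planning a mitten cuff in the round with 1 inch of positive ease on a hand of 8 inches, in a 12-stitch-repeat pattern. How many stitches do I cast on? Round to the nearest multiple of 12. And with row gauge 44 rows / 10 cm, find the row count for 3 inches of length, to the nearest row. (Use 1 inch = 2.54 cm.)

Finished = 8 + 1 = 9 inches.
9 inches × 2.54 = 22.86 cm.
29/10 = 2.9 sts per cm; 22.86 × 2.9 = 66.29 sts.
Nearest multiple of 12 → 72.
3 inches = 7.62 cm; × 4.4 = 33.53 → 34 rows.

Cast on 72 stitches; work 34 rows.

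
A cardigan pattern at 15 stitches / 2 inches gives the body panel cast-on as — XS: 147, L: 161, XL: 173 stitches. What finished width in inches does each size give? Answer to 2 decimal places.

XS 19.60 inches; L 21.47 inches; XL 23.07 inches.

15/2 = 7.5 sts per in.
XS: 147 / 7.5 = 19.600 → 19.60 in.
L: 161 / 7.5 = 21.467 → 21.47 in.
XL: 173 / 7.5 = 23.067 → 23.07 in.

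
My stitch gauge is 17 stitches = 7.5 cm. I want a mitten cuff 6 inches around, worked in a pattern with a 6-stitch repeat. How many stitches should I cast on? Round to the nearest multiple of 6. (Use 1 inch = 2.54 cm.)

36 stitches.

6 in = 6 × 2.54 = 15.24 cm.
17 / 7.5 = 2.267 sts/cm.
15.24 × 2.267 = 34.54 sts.
→ 36.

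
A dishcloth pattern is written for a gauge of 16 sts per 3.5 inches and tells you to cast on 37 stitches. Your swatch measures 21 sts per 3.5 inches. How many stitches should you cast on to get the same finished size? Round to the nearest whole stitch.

Scale factor = 21 / 16 = 1.312.
37 × 21 / 16 = 48.56 sts.
→ 49 sts.

49 stitches.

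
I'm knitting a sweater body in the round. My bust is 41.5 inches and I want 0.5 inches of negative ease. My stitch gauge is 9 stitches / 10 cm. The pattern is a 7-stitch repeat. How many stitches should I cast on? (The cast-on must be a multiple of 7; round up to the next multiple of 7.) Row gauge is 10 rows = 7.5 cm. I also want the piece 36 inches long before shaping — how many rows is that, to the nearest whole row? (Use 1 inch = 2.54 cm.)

Finished = 41.5 − 0.5 = 41 inches.
41 inches × 2.54 = 104.14 cm.
9/10 = 0.9 sts per cm; 104.14 × 0.9 = 93.73 sts.
Next multiple of 7 → 98.
36 inches = 91.44 cm; × 1.333 = 121.92 → 122 rows.

Cast on 98 stitches; work 122 rows.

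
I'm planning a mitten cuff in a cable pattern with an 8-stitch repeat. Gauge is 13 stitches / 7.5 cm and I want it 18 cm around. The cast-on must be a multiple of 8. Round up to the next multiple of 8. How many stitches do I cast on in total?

32 stitches.

13 / 7.5 = 1.733 sts per cm.
18 × 1.733 = 31.20 sts.
Next multiple of 8: 32.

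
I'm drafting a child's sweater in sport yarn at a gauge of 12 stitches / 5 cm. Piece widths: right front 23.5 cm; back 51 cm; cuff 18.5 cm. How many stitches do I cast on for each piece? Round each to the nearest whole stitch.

Rate = 12/5 = 2.4 sts per cm.
right front: 23.5 × 2.4 = 56.40 → 56.
back: 51 × 2.4 = 122.40 → 122.
cuff: 18.5 × 2.4 = 44.40 → 44.

right front 56; back 122; cuff 44.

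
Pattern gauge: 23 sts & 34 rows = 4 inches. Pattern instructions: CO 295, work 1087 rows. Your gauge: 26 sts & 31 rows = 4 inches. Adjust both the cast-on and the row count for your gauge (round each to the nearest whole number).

Cast on 333 stitches; work 991 rows.

Stitches: 295 × 26/23 = 333.48 → 333.
Rows: 1087 × 31/34 = 991.09 → 991.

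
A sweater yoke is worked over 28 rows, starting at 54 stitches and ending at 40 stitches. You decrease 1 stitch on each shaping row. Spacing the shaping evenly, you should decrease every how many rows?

Stitches to remove: |40 − 54| = 14.
Shaping rows needed: 14 / 1 = 14.
28 rows / 14 = every 2 rows.

Decrease every 2nd row.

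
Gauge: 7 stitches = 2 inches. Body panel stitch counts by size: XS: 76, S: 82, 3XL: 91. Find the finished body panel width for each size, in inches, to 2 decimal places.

XS 21.71 inches; S 23.43 inches; 3XL 26.00 inches.

7/2 = 3.5 sts per in.
XS: 76 / 3.5 = 21.714 → 21.71 in.
S: 82 / 3.5 = 23.429 → 23.43 in.
3XL: 91 / 3.5 = 26.000 → 26.00 in.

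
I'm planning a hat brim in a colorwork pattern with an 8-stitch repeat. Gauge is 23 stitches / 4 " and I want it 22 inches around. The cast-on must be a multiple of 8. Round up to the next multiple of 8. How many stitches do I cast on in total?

23 / 4 = 5.75 sts per inch.
22 × 5.75 = 126.50 sts.
Next multiple of 8: 128.

Cast on 128 stitches.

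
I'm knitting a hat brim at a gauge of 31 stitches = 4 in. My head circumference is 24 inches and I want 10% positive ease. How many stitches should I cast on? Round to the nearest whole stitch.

Finished = 24 × 1.10 = 26.40 in.
31 / 4 = 7.75 sts per inch.
26.40 × 7.75 = 204.60 sts.
→ 205 sts.

205 stitches.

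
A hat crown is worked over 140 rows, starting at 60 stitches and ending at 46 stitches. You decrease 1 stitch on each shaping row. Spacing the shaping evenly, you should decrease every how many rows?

Stitches to remove: |46 − 60| = 14.
Shaping rows needed: 14 / 1 = 14.
140 rows / 14 = every 10 rows.

Decrease every 10th row.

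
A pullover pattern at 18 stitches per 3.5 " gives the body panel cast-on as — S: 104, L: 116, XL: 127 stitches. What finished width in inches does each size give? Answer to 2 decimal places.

18/3.5 = 5.143 sts per in.
S: 104 / 5.143 = 20.222 → 20.22 in.
L: 116 / 5.143 = 22.556 → 22.56 in.
XL: 127 / 5.143 = 24.694 → 24.69 in.

S 20.22 inches; L 22.56 inches; XL 24.69 inches.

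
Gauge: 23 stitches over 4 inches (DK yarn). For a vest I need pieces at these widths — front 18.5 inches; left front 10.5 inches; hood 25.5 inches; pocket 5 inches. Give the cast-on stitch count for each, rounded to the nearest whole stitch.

front 106; left front 60; hood 147; pocket 29.

Rate = 23/4 = 5.75 sts per in.
front: 18.5 × 5.75 = 106.38 → 106.
left front: 10.5 × 5.75 = 60.38 → 60.
hood: 25.5 × 5.75 = 146.62 → 147.
pocket: 5 × 5.75 = 28.75 → 29.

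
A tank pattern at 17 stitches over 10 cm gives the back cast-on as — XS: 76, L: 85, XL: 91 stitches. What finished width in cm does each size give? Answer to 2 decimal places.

XS 44.71 cm; L 50.00 cm; XL 53.53 cm.

17/10 = 1.7 sts per cm.
XS: 76 / 1.7 = 44.706 → 44.71 cm.
L: 85 / 1.7 = 50.000 → 50.00 cm.
XL: 91 / 1.7 = 53.529 → 53.53 cm.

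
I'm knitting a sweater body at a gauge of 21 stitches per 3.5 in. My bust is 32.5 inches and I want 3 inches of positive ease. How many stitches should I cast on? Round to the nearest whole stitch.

Cast on 213 stitches.

Finished = 32.5 + 3 = 35.5 in.
21 / 3.5 = 6 sts per inch.
35.50 × 6 = 213.00 sts.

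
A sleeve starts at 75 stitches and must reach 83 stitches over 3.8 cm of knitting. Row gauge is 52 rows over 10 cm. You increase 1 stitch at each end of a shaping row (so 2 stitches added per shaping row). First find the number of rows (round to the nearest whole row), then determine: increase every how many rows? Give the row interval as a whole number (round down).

Rows = 3.8 × 5.2 = 19.8 → 20 rows.
Stitches to add: 8 → 4 shaping rows (at 2 st each).
20 / 4 = 5.00 → every 5 rows.

Increase every 5th row.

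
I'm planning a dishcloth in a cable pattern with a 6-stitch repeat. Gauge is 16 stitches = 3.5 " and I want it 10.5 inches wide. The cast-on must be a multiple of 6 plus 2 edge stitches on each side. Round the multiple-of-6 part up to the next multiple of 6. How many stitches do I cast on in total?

52 stitches.

16 / 3.5 = 4.571 sts per inch.
10.5 × 4.571 = 48.00 sts.
Less 4 edge sts → 44.00 for the repeat.
Next multiple of 6: 48.
Add back 4 edge sts → 52.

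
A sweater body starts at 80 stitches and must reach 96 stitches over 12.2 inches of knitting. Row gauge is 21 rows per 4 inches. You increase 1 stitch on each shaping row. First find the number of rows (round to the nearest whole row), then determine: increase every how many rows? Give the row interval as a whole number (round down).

Rows = 12.2 × 5.25 = 64.0 → 64 rows.
Stitches to add: 16 → 16 shaping rows (at 1 st each).
64 / 16 = 4.00 → every 4 rows.

Increase every 4th row.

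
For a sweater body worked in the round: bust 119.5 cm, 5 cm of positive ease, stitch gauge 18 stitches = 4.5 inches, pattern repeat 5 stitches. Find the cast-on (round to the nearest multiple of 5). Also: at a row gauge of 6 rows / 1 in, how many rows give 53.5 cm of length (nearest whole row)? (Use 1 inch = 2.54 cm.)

Cast on 195 stitches; work 126 rows.

Finished = 119.5 + 5 = 124.5 cm.
124.5 cm × 1/2.54 = 49.02 inches.
18/4.5 = 4 sts per in; 49.02 × 4 = 196.06 sts.
Nearest multiple of 5 → 195.
53.5 cm = 21.06 inches; × 6 = 126.38 → 126 rows.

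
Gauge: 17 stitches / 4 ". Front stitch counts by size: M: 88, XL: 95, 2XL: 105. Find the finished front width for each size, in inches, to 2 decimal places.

17/4 = 4.25 sts per in.
M: 88 / 4.25 = 20.706 → 20.71 in.
XL: 95 / 4.25 = 22.353 → 22.35 in.
2XL: 105 / 4.25 = 24.706 → 24.71 in.

M 20.71 inches; XL 22.35 inches; 2XL 24.71 inches.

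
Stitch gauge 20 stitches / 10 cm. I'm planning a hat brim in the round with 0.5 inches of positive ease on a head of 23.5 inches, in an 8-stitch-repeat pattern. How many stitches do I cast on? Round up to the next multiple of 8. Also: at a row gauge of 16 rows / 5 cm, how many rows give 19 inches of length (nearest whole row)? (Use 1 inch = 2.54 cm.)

Finished = 23.5 + 0.5 = 24 inches.
24 inches × 2.54 = 60.96 cm.
20/10 = 2 sts per cm; 60.96 × 2 = 121.92 sts.
Next multiple of 8 → 128.
19 inches = 48.26 cm; × 3.2 = 154.43 → 154 rows.

Cast on 128 stitches; work 154 rows.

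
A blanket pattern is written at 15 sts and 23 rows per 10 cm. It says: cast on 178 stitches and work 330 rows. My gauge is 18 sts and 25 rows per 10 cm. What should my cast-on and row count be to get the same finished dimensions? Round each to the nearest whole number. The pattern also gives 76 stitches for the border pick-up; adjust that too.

Stitches: 178 × 18/15 = 213.60 → 214.
Rows: 330 × 25/23 = 358.70 → 359.
border pick-up: 76 × 18/15 = 91.20 → 91.

Cast on 214 stitches; work 359 rows; border pick-up 91 stitches.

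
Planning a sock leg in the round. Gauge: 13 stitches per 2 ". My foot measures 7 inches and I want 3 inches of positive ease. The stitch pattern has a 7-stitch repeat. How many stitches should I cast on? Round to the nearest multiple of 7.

Finished = 7 + 3 = 10 inches.
13 / 2 = 6.5 sts/in.
10 × 6.5 = 65.00 sts.
Nearest multiple of 7: 63.

Cast on 63 stitches.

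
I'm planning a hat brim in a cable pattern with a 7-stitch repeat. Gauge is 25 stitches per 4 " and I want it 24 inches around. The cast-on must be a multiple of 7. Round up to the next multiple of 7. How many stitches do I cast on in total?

CO 154 sts.

25 / 4 = 6.25 sts per inch.
24 × 6.25 = 150.00 sts.
Next multiple of 7: 154.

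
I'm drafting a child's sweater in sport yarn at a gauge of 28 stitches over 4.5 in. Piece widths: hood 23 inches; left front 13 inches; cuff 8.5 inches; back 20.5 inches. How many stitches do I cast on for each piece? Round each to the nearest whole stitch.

Rate = 28/4.5 = 6.222 sts per in.
hood: 23 × 6.222 = 143.11 → 143.
left front: 13 × 6.222 = 80.89 → 81.
cuff: 8.5 × 6.222 = 52.89 → 53.
back: 20.5 × 6.222 = 127.56 → 128.

hood 143; left front 81; cuff 53; back 128.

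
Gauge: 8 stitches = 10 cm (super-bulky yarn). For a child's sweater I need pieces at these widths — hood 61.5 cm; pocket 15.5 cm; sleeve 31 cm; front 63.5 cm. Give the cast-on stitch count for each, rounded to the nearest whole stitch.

Rate = 8/10 = 0.8 sts per cm.
hood: 61.5 × 0.8 = 49.20 → 49.
pocket: 15.5 × 0.8 = 12.40 → 12.
sleeve: 31 × 0.8 = 24.80 → 25.
front: 63.5 × 0.8 = 50.80 → 51.

hood 49; pocket 12; sleeve 25; front 51.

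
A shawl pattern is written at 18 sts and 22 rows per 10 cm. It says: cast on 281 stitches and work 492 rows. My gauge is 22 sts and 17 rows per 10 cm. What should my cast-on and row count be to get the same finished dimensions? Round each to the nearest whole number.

Stitches: 281 × 22/18 = 343.44 → 343.
Rows: 492 × 17/22 = 380.18 → 380.

Cast on 343 stitches; work 380 rows.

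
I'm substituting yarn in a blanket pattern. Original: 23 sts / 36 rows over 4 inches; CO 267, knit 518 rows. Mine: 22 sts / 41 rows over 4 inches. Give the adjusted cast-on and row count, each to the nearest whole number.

Cast on 255 stitches; work 590 rows.

Stitches: 267 × 22/23 = 255.39 → 255.
Rows: 518 × 41/36 = 589.94 → 590.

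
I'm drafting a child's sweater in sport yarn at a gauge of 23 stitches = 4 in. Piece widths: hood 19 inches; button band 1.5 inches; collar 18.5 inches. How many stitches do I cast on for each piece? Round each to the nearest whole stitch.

hood 109; button band 9; collar 106.

Rate = 23/4 = 5.75 sts per in.
hood: 19 × 5.75 = 109.25 → 109.
button band: 1.5 × 5.75 = 8.62 → 9.
collar: 18.5 × 5.75 = 106.38 → 106.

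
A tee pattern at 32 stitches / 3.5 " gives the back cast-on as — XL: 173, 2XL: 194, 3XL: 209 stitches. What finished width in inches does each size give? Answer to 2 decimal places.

32/3.5 = 9.143 sts per in.
XL: 173 / 9.143 = 18.922 → 18.92 in.
2XL: 194 / 9.143 = 21.219 → 21.22 in.
3XL: 209 / 9.143 = 22.859 → 22.86 in.

XL 18.92 inches; 2XL 21.22 inches; 3XL 22.86 inches.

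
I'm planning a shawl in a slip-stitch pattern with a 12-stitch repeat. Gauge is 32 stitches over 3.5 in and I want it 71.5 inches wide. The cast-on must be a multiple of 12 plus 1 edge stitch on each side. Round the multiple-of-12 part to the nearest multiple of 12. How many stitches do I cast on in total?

650 stitches.

32 / 3.5 = 9.143 sts per inch.
71.5 × 9.143 = 653.71 sts.
Less 2 edge sts → 651.71 for the repeat.
Nearest multiple of 12: 648.
Add back 2 edge sts → 650.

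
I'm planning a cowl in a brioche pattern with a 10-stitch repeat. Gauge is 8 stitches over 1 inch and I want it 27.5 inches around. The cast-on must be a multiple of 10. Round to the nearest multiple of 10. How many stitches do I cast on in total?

8 / 1 = 8 sts per inch.
27.5 × 8 = 220.00 sts.
Nearest multiple of 10: 220.

Cast on 220 stitches.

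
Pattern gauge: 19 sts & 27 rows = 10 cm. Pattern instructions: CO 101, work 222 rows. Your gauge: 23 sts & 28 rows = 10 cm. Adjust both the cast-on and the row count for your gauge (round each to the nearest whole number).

Cast on 122 stitches; work 230 rows.

Stitches: 101 × 23/19 = 122.26 → 122.
Rows: 222 × 28/27 = 230.22 → 230.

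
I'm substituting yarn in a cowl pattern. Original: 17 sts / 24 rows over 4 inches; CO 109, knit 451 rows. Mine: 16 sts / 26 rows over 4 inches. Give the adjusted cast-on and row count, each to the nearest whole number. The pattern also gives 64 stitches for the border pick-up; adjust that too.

Cast on 103 stitches; work 489 rows; border pick-up 60 stitches.

Stitches: 109 × 16/17 = 102.59 → 103.
Rows: 451 × 26/24 = 488.58 → 489.
border pick-up: 64 × 16/17 = 60.24 → 60.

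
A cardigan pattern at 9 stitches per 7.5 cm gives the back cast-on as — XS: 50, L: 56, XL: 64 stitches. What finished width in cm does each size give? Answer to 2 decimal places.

XS 41.67 cm; L 46.67 cm; XL 53.33 cm.

9/7.5 = 1.2 sts per cm.
XS: 50 / 1.2 = 41.667 → 41.67 cm.
L: 56 / 1.2 = 46.667 → 46.67 cm.
XL: 64 / 1.2 = 53.333 → 53.33 cm.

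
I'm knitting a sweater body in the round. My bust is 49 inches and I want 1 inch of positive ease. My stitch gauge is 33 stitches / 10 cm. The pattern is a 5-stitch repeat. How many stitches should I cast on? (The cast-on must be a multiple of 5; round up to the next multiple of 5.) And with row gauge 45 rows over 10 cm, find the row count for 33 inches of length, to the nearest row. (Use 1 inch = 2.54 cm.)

Cast on 420 stitches; work 377 rows.

Finished = 49 + 1 = 50 inches.
50 inches × 2.54 = 127.00 cm.
33/10 = 3.3 sts per cm; 127.00 × 3.3 = 419.10 sts.
Next multiple of 5 → 420.
33 inches = 83.82 cm; × 4.5 = 377.19 → 377 rows.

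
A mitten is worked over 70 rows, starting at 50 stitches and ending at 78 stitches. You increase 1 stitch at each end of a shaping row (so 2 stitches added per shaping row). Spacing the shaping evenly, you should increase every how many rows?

Stitches to add: |78 − 50| = 28.
Shaping rows needed: 28 / 2 = 14.
70 rows / 14 = every 5 rows.

Increase every 5th row.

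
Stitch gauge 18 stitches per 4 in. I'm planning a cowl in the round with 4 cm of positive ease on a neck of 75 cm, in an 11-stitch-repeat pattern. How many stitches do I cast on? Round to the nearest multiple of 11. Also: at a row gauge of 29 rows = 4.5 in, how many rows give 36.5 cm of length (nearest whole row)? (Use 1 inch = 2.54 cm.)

Finished = 75 + 4 = 79 cm.
79 cm × 1/2.54 = 31.10 inches.
18/4 = 4.5 sts per in; 31.10 × 4.5 = 139.96 sts.
Nearest multiple of 11 → 143.
36.5 cm = 14.37 inches; × 6.444 = 92.61 → 93 rows.

Cast on 143 stitches; work 93 rows.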